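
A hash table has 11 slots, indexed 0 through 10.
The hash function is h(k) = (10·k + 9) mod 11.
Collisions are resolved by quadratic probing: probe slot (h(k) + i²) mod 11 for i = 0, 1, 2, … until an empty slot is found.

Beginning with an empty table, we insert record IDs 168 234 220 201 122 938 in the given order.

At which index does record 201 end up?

10

168 hashes to 6; slot 6 is free → place at 6.
234 hashes to 6; 6 taken → place at 7.
220 hashes to 9; slot 9 is free → place at 9.
201 hashes to 6; 6,7 taken → place at 10.
122 hashes to 8; slot 8 is free → place at 8.
938 hashes to 6; 6,7,10 taken → place at 4.
Table: [∅, ∅, ∅, ∅, 938, ∅, 168, 234, 122, 220, 201]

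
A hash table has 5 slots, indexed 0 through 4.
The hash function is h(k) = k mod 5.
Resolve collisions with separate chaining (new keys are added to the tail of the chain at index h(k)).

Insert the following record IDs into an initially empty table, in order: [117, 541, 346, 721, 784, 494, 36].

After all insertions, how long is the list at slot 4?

117 → bucket 2
541 → bucket 1
346 → bucket 1 (collision)
721 → bucket 1 (collision)
784 → bucket 4
494 → bucket 4 (collision)
36 → bucket 1 (collision)
Final buckets:
0: —
1: 541 -> 346 -> 721 -> 36
2: 117
3: —
4: 784 -> 494

2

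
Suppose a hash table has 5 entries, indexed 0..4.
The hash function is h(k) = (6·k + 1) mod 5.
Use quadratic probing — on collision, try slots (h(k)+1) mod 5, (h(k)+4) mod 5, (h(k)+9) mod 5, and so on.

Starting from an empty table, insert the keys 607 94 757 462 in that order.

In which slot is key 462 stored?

Insert 607: h=3, slot 3 empty => index 3.
Insert 94: h=0, slot 0 empty => index 0.
Insert 757: h=3, slot 3 occupied => index 4.
Insert 462: h=3, slots 3,4 occupied => index 2.
Table: [94, _, 462, 607, 757]

2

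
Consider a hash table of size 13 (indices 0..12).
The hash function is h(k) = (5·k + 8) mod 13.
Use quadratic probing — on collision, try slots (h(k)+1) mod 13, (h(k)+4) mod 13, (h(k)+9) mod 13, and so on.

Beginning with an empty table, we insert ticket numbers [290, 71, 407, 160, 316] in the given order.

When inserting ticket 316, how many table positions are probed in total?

Insert 290: h=2, slot 2 empty => index 2.
Insert 71: h=12, slot 12 empty => index 12.
Insert 407: h=2, slot 2 occupied => index 3.
Insert 160: h=2, slots 2,3 occupied => index 6.
Insert 316: h=2, slots 2,3,6 occupied => index 11.
Table: [-, -, 290, 407, -, -, 160, -, -, -, -, 316, 71]

4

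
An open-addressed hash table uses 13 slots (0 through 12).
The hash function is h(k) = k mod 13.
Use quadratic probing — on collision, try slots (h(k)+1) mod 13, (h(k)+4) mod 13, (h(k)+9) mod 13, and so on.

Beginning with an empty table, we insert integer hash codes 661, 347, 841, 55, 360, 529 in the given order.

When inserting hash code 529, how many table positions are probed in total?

661: h=11 -> slot 11
347: h=9 -> slot 9
841: h=9, probe 9,10 -> slot 10
55: h=3 -> slot 3
360: h=9, probe 9,10,0 -> slot 0
529: h=9, probe 9,10,0,5 -> slot 5
Table: [360, —, —, 55, —, 529, —, —, —, 347, 841, 661, —]

4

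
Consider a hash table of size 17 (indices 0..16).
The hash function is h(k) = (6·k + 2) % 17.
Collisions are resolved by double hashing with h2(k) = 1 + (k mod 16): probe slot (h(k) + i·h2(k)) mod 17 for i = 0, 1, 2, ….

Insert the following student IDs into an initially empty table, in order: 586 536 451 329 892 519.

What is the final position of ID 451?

586: h=16 => slot 16
536: h=5 => slot 5
451: h=5, h2=4, probe 5,9 => slot 9
329: h=4 => slot 4
892: h=16, h2=13, probe 16,12 => slot 12
519: h=5, h2=8, probe 5,13 => slot 13
Table: [∅, ∅, ∅, ∅, 329, 536, ∅, ∅, ∅, 451, ∅, ∅, 892, 519, ∅, ∅, 586]

9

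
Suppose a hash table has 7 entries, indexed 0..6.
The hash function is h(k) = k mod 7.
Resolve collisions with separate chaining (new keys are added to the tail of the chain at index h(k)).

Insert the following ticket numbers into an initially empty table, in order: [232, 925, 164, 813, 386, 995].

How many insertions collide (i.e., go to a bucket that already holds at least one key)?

232 -> bucket 1
925 -> bucket 1 (collision)
164 -> bucket 3
813 -> bucket 1 (collision)
386 -> bucket 1 (collision)
995 -> bucket 1 (collision)
Final buckets:
0: ∅
1: 232 -> 925 -> 813 -> 386 -> 995
2: ∅
3: 164
4: ∅
5: ∅
6: ∅

4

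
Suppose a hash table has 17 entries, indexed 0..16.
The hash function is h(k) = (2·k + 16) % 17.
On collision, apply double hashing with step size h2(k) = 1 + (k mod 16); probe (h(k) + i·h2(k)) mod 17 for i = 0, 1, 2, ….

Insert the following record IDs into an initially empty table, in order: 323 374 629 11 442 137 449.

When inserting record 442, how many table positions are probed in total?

Insert 323: h=16, slot 16 empty -> index 16.
Insert 374: h=16, h2=7, slot 16 occupied -> index 6.
Insert 629: h=16, h2=6, slot 16 occupied -> index 5.
Insert 11: h=4, slot 4 empty -> index 4.
Insert 442: h=16, h2=11, slot 16 occupied -> index 10.
Insert 137: h=1, slot 1 empty -> index 1.
Insert 449: h=13, slot 13 empty -> index 13.
Table: [∅, 137, ∅, ∅, 11, 629, 374, ∅, ∅, ∅, 442, ∅, ∅, 449, ∅, ∅, 323]

2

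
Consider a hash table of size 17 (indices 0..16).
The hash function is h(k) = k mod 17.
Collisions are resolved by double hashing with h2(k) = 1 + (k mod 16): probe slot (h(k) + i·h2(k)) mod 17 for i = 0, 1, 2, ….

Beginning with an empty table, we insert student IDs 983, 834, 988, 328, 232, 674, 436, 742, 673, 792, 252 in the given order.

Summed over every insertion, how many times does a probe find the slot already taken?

10

Insert 983: h=14, slot 14 empty -> index 14.
Insert 834: h=1, slot 1 empty -> index 1.
Insert 988: h=2, slot 2 empty -> index 2.
Insert 328: h=5, slot 5 empty -> index 5.
Insert 232: h=11, slot 11 empty -> index 11.
Insert 674: h=11, h2=3, slots 11,14 occupied -> index 0.
Insert 436: h=11, h2=5, slot 11 occupied -> index 16.
Insert 742: h=11, h2=7, slots 11,1 occupied -> index 8.
Insert 673: h=10, slot 10 empty -> index 10.
Insert 792: h=10, h2=9, slots 10,2,11 occupied -> index 3.
Insert 252: h=14, h2=13, slots 14,10 occupied -> index 6.
Table: [674, 834, 988, 792, ., 328, 252, ., 742, ., 673, 232, ., ., 983, ., 436]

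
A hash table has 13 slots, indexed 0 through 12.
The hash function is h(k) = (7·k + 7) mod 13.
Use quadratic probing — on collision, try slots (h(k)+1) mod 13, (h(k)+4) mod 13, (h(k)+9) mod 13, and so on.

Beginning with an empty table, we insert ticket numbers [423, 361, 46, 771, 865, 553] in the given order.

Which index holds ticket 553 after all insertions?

0

423: h=4 -> slot 4
361: h=12 -> slot 12
46: h=4, probe 4,5 -> slot 5
771: h=9 -> slot 9
865: h=4, probe 4,5,8 -> slot 8
553: h=4, probe 4,5,8,0 -> slot 0
Table: [553, —, —, —, 423, 46, —, —, 865, 771, —, —, 361]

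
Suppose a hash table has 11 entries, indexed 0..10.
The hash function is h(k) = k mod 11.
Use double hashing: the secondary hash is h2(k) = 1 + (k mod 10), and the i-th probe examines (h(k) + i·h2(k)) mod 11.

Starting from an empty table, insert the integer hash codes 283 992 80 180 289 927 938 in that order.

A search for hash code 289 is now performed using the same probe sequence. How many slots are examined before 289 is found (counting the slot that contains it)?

283: h=8 → slot 8
992: h=2 → slot 2
80: h=3 → slot 3
180: h=4 → slot 4
289: h=3, h2=10, probe 3,2,1 → slot 1
927: h=3, h2=8, probe 3,0 → slot 0
938: h=3, h2=9, probe 3,1,10 → slot 10
Table: [927, 289, 992, 80, 180, —, —, —, 283, —, 938]
Lookup 289: h=3, h2=10, probe 3,2,1 → found at 1.

3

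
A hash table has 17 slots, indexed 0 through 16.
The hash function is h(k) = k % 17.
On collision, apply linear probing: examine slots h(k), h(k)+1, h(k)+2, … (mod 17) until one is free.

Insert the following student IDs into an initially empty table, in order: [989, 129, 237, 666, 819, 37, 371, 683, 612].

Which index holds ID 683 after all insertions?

7

989 hashes to 3; slot 3 is free → place at 3.
129 hashes to 10; slot 10 is free → place at 10.
237 hashes to 16; slot 16 is free → place at 16.
666 hashes to 3; 3 taken → place at 4.
819 hashes to 3; 3,4 taken → place at 5.
37 hashes to 3; 3,4,5 taken → place at 6.
371 hashes to 14; slot 14 is free → place at 14.
683 hashes to 3; 3,4,5,6 taken → place at 7.
612 hashes to 0; slot 0 is free → place at 0.
Table: [612, _, _, 989, 666, 819, 37, 683, _, _, 129, _, _, _, 371, _, 237]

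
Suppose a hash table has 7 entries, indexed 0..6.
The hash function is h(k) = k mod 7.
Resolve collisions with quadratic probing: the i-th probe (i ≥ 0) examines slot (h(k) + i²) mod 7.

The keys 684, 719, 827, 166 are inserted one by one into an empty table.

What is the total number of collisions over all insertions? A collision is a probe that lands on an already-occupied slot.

684: h=5 -> slot 5
719: h=5, probe 5,6 -> slot 6
827: h=1 -> slot 1
166: h=5, probe 5,6,2 -> slot 2
Table: [∅, 827, 166, ∅, ∅, 684, 719]

3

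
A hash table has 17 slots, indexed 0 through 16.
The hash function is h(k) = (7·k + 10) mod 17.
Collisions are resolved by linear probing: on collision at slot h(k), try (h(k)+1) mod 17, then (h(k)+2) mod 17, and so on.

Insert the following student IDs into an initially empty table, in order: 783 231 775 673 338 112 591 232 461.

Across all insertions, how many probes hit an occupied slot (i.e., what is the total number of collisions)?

783 hashes to 0; slot 0 is free -> place at 0.
231 hashes to 12; slot 12 is free -> place at 12.
775 hashes to 12; 12 taken -> place at 13.
673 hashes to 12; 12,13 taken -> place at 14.
338 hashes to 13; 13,14 taken -> place at 15.
112 hashes to 12; 12,13,14,15 taken -> place at 16.
591 hashes to 16; 16,0 taken -> place at 1.
232 hashes to 2; slot 2 is free -> place at 2.
461 hashes to 7; slot 7 is free -> place at 7.
Table: [783, 591, 232, ., ., ., ., 461, ., ., ., ., 231, 775, 673, 338, 112]

11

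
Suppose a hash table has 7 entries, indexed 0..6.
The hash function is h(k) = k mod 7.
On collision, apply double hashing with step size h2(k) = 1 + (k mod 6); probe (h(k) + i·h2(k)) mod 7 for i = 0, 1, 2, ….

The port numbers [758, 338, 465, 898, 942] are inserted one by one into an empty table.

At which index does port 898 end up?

0

758: h=2 -> slot 2
338: h=2, h2=3, probe 2,5 -> slot 5
465: h=3 -> slot 3
898: h=2, h2=5, probe 2,0 -> slot 0
942: h=4 -> slot 4
Table: [898, -, 758, 465, 942, 338, -]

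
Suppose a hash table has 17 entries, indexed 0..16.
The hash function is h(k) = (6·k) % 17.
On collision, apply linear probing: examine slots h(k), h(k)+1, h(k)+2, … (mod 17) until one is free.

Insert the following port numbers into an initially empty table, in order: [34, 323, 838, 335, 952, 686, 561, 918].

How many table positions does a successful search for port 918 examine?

7

Insert 34: h=0, slot 0 empty → index 0.
Insert 323: h=0, slot 0 occupied → index 1.
Insert 838: h=13, slot 13 empty → index 13.
Insert 335: h=4, slot 4 empty → index 4.
Insert 952: h=0, slots 0,1 occupied → index 2.
Insert 686: h=2, slot 2 occupied → index 3.
Insert 561: h=0, slots 0,1,2,3,4 occupied → index 5.
Insert 918: h=0, slots 0,1,2,3,4,5 occupied → index 6.
Table: [34, 323, 952, 686, 335, 561, 918, -, -, -, -, -, -, 838, -, -, -]
Lookup 918: h=0, probe 0,1,2,3,4,5,6 → found at 6.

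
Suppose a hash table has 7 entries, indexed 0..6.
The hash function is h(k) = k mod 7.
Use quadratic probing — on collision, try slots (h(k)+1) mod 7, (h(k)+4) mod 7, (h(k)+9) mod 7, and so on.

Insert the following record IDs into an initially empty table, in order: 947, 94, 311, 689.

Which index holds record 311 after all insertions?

4

947 hashes to 2; slot 2 is free → place at 2.
94 hashes to 3; slot 3 is free → place at 3.
311 hashes to 3; 3 taken → place at 4.
689 hashes to 3; 3,4 taken → place at 0.
Table: [689, —, 947, 94, 311, —, —]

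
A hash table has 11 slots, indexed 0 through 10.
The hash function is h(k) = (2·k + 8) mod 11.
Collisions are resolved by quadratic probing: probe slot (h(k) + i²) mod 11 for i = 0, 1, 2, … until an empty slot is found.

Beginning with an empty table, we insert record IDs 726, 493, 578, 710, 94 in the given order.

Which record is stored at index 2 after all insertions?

726: h=8 -> slot 8
493: h=4 -> slot 4
578: h=9 -> slot 9
710: h=9, probe 9,10 -> slot 10
94: h=9, probe 9,10,2 -> slot 2
Table: [_, _, 94, _, 493, _, _, _, 726, 578, 710]

94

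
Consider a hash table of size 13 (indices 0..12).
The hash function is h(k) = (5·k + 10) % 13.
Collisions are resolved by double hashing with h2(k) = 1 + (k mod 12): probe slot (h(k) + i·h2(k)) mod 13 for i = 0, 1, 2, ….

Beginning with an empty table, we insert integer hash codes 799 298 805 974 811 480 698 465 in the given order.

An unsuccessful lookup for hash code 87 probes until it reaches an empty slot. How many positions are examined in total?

Insert 799: h=1, slot 1 empty -> index 1.
Insert 298: h=5, slot 5 empty -> index 5.
Insert 805: h=5, h2=2, slot 5 occupied -> index 7.
Insert 974: h=5, h2=3, slot 5 occupied -> index 8.
Insert 811: h=9, slot 9 empty -> index 9.
Insert 480: h=5, h2=1, slot 5 occupied -> index 6.
Insert 698: h=3, slot 3 empty -> index 3.
Insert 465: h=8, h2=10, slots 8,5 occupied -> index 2.
Table: [., 799, 465, 698, ., 298, 480, 805, 974, 811, ., ., .]
Lookup 87: h=3, h2=4, probe 3,7,11 → slot 11 empty, not found.

3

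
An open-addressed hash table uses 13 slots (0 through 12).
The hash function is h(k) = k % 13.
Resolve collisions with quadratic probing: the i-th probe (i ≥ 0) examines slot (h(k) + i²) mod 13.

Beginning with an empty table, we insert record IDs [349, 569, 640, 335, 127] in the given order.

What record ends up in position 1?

335

349: h=11 → slot 11
569: h=10 → slot 10
640: h=3 → slot 3
335: h=10, probe 10,11,1 → slot 1
127: h=10, probe 10,11,1,6 → slot 6
Table: [∅, 335, ∅, 640, ∅, ∅, 127, ∅, ∅, ∅, 569, 349, ∅]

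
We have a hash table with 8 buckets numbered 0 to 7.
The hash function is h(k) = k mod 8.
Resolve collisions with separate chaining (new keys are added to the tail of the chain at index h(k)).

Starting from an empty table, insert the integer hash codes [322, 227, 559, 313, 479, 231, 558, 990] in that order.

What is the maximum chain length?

Insert 322: h=2, bucket 2 empty -> new chain.
Insert 227: h=3, bucket 3 empty -> new chain.
Insert 559: h=7, bucket 7 empty -> new chain.
Insert 313: h=1, bucket 1 empty -> new chain.
Insert 479: h=7, bucket 7 nonempty -> append to chain.
Insert 231: h=7, bucket 7 nonempty -> append to chain.
Insert 558: h=6, bucket 6 empty -> new chain.
Insert 990: h=6, bucket 6 nonempty -> append to chain.
Final buckets:
0: —
1: 313
2: 322
3: 227
4: —
5: —
6: 558 -> 990
7: 559 -> 479 -> 231

3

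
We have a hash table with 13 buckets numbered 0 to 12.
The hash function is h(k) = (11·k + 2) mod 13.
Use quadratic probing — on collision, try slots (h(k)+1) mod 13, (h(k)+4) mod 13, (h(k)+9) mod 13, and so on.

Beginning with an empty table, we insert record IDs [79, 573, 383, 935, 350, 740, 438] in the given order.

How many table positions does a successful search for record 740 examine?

79 hashes to 0; slot 0 is free => place at 0.
573 hashes to 0; 0 taken => place at 1.
383 hashes to 3; slot 3 is free => place at 3.
935 hashes to 4; slot 4 is free => place at 4.
350 hashes to 4; 4 taken => place at 5.
740 hashes to 4; 4,5 taken => place at 8.
438 hashes to 10; slot 10 is free => place at 10.
Table: [79, 573, ., 383, 935, 350, ., ., 740, ., 438, ., .]
Lookup 740: h=4, probe 4,5,8 → found at 8.

3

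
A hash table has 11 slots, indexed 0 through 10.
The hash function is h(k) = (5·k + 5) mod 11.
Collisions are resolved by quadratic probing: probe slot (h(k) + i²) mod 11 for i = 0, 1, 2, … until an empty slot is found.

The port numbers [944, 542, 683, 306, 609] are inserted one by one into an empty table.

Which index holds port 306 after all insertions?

944 hashes to 6; slot 6 is free -> place at 6.
542 hashes to 9; slot 9 is free -> place at 9.
683 hashes to 10; slot 10 is free -> place at 10.
306 hashes to 6; 6 taken -> place at 7.
609 hashes to 3; slot 3 is free -> place at 3.
Table: [—, —, —, 609, —, —, 944, 306, —, 542, 683]

7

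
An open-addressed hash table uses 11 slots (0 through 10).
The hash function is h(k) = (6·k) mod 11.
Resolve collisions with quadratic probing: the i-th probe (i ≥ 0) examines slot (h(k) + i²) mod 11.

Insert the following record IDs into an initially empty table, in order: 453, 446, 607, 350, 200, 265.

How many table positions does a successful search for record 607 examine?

453: h=1 -> slot 1
446: h=3 -> slot 3
607: h=1, probe 1,2 -> slot 2
350: h=10 -> slot 10
200: h=1, probe 1,2,5 -> slot 5
265: h=6 -> slot 6
Table: [-, 453, 607, 446, -, 200, 265, -, -, -, 350]
Lookup 607: h=1, probe 1,2 → found at 2.

2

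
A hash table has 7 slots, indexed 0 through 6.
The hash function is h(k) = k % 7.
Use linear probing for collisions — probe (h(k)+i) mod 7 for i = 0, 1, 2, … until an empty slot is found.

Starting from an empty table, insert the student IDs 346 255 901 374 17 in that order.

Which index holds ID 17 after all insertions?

0

346 hashes to 3; slot 3 is free → place at 3.
255 hashes to 3; 3 taken → place at 4.
901 hashes to 5; slot 5 is free → place at 5.
374 hashes to 3; 3,4,5 taken → place at 6.
17 hashes to 3; 3,4,5,6 taken → place at 0.
Table: [17, -, -, 346, 255, 901, 374]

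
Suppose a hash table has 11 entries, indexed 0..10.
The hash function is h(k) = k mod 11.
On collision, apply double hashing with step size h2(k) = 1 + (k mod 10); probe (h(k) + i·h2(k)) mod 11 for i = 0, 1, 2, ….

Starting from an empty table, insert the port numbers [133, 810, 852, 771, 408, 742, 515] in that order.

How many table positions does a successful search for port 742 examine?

2

133: h=1 => slot 1
810: h=7 => slot 7
852: h=5 => slot 5
771: h=1, h2=2, probe 1,3 => slot 3
408: h=1, h2=9, probe 1,10 => slot 10
742: h=5, h2=3, probe 5,8 => slot 8
515: h=9 => slot 9
Table: [∅, 133, ∅, 771, ∅, 852, ∅, 810, 742, 515, 408]
Lookup 742: h=5, h2=3, probe 5,8 → found at 8.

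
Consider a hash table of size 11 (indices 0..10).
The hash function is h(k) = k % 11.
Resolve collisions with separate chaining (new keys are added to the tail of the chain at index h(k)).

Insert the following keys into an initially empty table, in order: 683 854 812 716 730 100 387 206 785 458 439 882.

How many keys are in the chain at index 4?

2

683 → bucket 1
854 → bucket 7
812 → bucket 9
716 → bucket 1 (collision)
730 → bucket 4
100 → bucket 1 (collision)
387 → bucket 2
206 → bucket 8
785 → bucket 4 (collision)
458 → bucket 7 (collision)
439 → bucket 10
882 → bucket 2 (collision)
Final buckets:
0: -
1: 683 -> 716 -> 100
2: 387 -> 882
3: -
4: 730 -> 785
5: -
6: -
7: 854 -> 458
8: 206
9: 812
10: 439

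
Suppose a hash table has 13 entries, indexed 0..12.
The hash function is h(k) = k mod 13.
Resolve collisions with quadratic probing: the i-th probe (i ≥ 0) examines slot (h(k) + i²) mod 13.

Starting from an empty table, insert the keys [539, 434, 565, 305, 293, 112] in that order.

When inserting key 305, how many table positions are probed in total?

3

Insert 539: h=6, slot 6 empty -> index 6.
Insert 434: h=5, slot 5 empty -> index 5.
Insert 565: h=6, slot 6 occupied -> index 7.
Insert 305: h=6, slots 6,7 occupied -> index 10.
Insert 293: h=7, slot 7 occupied -> index 8.
Insert 112: h=8, slot 8 occupied -> index 9.
Table: [., ., ., ., ., 434, 539, 565, 293, 112, 305, ., .]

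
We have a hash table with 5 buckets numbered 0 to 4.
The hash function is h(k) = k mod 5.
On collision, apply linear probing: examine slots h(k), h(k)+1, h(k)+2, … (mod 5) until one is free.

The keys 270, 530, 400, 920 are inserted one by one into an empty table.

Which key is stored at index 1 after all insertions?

270: h=0 => slot 0
530: h=0, probe 0,1 => slot 1
400: h=0, probe 0,1,2 => slot 2
920: h=0, probe 0,1,2,3 => slot 3
Table: [270, 530, 400, 920, ∅]

530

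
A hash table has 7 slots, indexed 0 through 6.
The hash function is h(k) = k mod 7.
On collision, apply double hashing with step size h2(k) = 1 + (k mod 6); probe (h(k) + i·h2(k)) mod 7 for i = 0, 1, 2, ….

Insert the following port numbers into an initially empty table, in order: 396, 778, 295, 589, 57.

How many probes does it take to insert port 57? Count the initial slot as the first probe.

3

Insert 396: h=4, slot 4 empty -> index 4.
Insert 778: h=1, slot 1 empty -> index 1.
Insert 295: h=1, h2=2, slot 1 occupied -> index 3.
Insert 589: h=1, h2=2, slots 1,3 occupied -> index 5.
Insert 57: h=1, h2=4, slots 1,5 occupied -> index 2.
Table: [∅, 778, 57, 295, 396, 589, ∅]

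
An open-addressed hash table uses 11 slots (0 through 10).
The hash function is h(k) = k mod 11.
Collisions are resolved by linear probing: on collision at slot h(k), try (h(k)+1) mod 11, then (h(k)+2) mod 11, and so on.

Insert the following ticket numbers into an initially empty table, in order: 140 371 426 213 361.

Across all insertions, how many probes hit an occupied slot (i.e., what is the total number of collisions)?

5

140 hashes to 8; slot 8 is free => place at 8.
371 hashes to 8; 8 taken => place at 9.
426 hashes to 8; 8,9 taken => place at 10.
213 hashes to 4; slot 4 is free => place at 4.
361 hashes to 9; 9,10 taken => place at 0.
Table: [361, ., ., ., 213, ., ., ., 140, 371, 426]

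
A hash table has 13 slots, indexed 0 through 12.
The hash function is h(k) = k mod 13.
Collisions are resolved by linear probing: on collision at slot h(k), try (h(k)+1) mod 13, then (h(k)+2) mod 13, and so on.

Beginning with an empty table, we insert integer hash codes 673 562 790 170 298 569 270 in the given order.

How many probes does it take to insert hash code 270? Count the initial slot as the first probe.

673: h=10 → slot 10
562: h=3 → slot 3
790: h=10, probe 10,11 → slot 11
170: h=1 → slot 1
298: h=12 → slot 12
569: h=10, probe 10,11,12,0 → slot 0
270: h=10, probe 10,11,12,0,1,2 → slot 2
Table: [569, 170, 270, 562, _, _, _, _, _, _, 673, 790, 298]

6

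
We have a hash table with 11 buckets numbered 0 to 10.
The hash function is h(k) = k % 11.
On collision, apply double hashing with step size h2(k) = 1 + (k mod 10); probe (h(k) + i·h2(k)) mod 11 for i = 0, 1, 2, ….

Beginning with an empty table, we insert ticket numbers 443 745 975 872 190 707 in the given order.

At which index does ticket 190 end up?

4

443 hashes to 3; slot 3 is free => place at 3.
745 hashes to 8; slot 8 is free => place at 8.
975 hashes to 7; slot 7 is free => place at 7.
872 hashes to 3, h2=3; 3 taken => place at 6.
190 hashes to 3, h2=1; 3 taken => place at 4.
707 hashes to 3, h2=8; 3 taken => place at 0.
Table: [707, _, _, 443, 190, _, 872, 975, 745, _, _]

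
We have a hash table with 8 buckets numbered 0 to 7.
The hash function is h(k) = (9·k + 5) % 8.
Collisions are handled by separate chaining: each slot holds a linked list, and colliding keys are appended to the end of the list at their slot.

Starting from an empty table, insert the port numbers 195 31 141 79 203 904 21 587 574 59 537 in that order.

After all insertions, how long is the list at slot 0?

195 -> bucket 0
31 -> bucket 4
141 -> bucket 2
79 -> bucket 4 (collision)
203 -> bucket 0 (collision)
904 -> bucket 5
21 -> bucket 2 (collision)
587 -> bucket 0 (collision)
574 -> bucket 3
59 -> bucket 0 (collision)
537 -> bucket 6
Final buckets:
0: 195 -> 203 -> 587 -> 59
1: .
2: 141 -> 21
3: 574
4: 31 -> 79
5: 904
6: 537
7: .

4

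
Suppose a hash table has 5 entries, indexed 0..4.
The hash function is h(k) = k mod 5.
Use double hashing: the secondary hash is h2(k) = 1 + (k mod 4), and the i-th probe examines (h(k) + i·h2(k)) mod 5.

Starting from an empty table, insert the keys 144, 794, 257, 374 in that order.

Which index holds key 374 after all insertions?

0

144: h=4 => slot 4
794: h=4, h2=3, probe 4,2 => slot 2
257: h=2, h2=2, probe 2,4,1 => slot 1
374: h=4, h2=3, probe 4,2,0 => slot 0
Table: [374, 257, 794, -, 144]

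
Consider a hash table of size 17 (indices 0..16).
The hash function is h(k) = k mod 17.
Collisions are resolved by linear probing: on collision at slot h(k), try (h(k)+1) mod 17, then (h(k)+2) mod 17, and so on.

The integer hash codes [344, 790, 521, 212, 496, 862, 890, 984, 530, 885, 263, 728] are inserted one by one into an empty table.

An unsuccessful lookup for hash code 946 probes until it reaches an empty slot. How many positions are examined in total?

3

344 hashes to 4; slot 4 is free => place at 4.
790 hashes to 8; slot 8 is free => place at 8.
521 hashes to 11; slot 11 is free => place at 11.
212 hashes to 8; 8 taken => place at 9.
496 hashes to 3; slot 3 is free => place at 3.
862 hashes to 12; slot 12 is free => place at 12.
890 hashes to 6; slot 6 is free => place at 6.
984 hashes to 15; slot 15 is free => place at 15.
530 hashes to 3; 3,4 taken => place at 5.
885 hashes to 1; slot 1 is free => place at 1.
263 hashes to 8; 8,9 taken => place at 10.
728 hashes to 14; slot 14 is free => place at 14.
Table: [., 885, ., 496, 344, 530, 890, ., 790, 212, 263, 521, 862, ., 728, 984, .]
Lookup 946: h=11, probe 11,12,13 → slot 13 empty, not found.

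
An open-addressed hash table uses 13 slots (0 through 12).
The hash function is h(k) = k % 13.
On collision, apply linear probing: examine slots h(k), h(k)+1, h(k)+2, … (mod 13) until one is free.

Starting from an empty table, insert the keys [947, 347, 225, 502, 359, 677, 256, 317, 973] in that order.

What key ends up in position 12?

947: h=11 → slot 11
347: h=9 → slot 9
225: h=4 → slot 4
502: h=8 → slot 8
359: h=8, probe 8,9,10 → slot 10
677: h=1 → slot 1
256: h=9, probe 9,10,11,12 → slot 12
317: h=5 → slot 5
973: h=11, probe 11,12,0 → slot 0
Table: [973, 677, ∅, ∅, 225, 317, ∅, ∅, 502, 347, 359, 947, 256]

256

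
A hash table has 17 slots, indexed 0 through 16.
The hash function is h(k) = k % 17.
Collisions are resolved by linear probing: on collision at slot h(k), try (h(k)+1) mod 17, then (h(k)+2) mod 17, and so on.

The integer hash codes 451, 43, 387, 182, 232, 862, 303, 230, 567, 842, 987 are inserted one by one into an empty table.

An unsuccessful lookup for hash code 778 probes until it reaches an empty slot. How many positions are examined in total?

451: h=9 → slot 9
43: h=9, probe 9,10 → slot 10
387: h=13 → slot 13
182: h=12 → slot 12
232: h=11 → slot 11
862: h=12, probe 12,13,14 → slot 14
303: h=14, probe 14,15 → slot 15
230: h=9, probe 9,10,11,12,13,14,15,16 → slot 16
567: h=6 → slot 6
842: h=9, probe 9,10,11,12,13,14,15,16,0 → slot 0
987: h=1 → slot 1
Table: [842, 987, ∅, ∅, ∅, ∅, 567, ∅, ∅, 451, 43, 232, 182, 387, 862, 303, 230]
Lookup 778: h=13, probe 13,14,15,16,0,1,2 → slot 2 empty, not found.

7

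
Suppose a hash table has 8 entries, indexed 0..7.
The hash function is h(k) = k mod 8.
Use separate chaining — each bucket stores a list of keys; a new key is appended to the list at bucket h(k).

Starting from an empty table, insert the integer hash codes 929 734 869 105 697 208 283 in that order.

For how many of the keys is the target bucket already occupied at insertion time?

Insert 929: h=1, bucket 1 empty -> new chain.
Insert 734: h=6, bucket 6 empty -> new chain.
Insert 869: h=5, bucket 5 empty -> new chain.
Insert 105: h=1, bucket 1 nonempty -> append to chain.
Insert 697: h=1, bucket 1 nonempty -> append to chain.
Insert 208: h=0, bucket 0 empty -> new chain.
Insert 283: h=3, bucket 3 empty -> new chain.
Final buckets:
0: 208
1: 929 -> 105 -> 697
2: —
3: 283
4: —
5: 869
6: 734
7: —

2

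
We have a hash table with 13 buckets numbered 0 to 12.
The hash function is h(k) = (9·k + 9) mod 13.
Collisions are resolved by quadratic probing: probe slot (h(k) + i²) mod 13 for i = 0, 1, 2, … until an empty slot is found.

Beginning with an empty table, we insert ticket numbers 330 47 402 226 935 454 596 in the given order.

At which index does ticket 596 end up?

330 hashes to 2; slot 2 is free => place at 2.
47 hashes to 3; slot 3 is free => place at 3.
402 hashes to 0; slot 0 is free => place at 0.
226 hashes to 2; 2,3 taken => place at 6.
935 hashes to 0; 0 taken => place at 1.
454 hashes to 0; 0,1 taken => place at 4.
596 hashes to 4; 4 taken => place at 5.
Table: [402, 935, 330, 47, 454, 596, 226, ∅, ∅, ∅, ∅, ∅, ∅]

5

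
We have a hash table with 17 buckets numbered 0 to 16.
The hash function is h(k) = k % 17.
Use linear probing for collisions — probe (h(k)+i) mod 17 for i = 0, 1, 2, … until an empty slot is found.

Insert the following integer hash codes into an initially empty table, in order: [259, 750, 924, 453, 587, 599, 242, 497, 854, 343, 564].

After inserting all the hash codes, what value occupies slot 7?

Insert 259: h=4, slot 4 empty => index 4.
Insert 750: h=2, slot 2 empty => index 2.
Insert 924: h=6, slot 6 empty => index 6.
Insert 453: h=11, slot 11 empty => index 11.
Insert 587: h=9, slot 9 empty => index 9.
Insert 599: h=4, slot 4 occupied => index 5.
Insert 242: h=4, slots 4,5,6 occupied => index 7.
Insert 497: h=4, slots 4,5,6,7 occupied => index 8.
Insert 854: h=4, slots 4,5,6,7,8,9 occupied => index 10.
Insert 343: h=3, slot 3 empty => index 3.
Insert 564: h=3, slots 3,4,5,6,7,8,9,10,11 occupied => index 12.
Table: [-, -, 750, 343, 259, 599, 924, 242, 497, 587, 854, 453, 564, -, -, -, -]

242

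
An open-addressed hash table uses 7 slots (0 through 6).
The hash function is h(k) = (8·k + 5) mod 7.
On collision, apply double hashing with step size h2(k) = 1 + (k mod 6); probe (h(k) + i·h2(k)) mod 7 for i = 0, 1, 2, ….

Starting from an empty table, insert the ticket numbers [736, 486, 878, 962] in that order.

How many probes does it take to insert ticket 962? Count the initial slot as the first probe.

Insert 736: h=6, slot 6 empty → index 6.
Insert 486: h=1, slot 1 empty → index 1.
Insert 878: h=1, h2=3, slot 1 occupied → index 4.
Insert 962: h=1, h2=3, slots 1,4 occupied → index 0.
Table: [962, 486, ., ., 878, ., 736]

3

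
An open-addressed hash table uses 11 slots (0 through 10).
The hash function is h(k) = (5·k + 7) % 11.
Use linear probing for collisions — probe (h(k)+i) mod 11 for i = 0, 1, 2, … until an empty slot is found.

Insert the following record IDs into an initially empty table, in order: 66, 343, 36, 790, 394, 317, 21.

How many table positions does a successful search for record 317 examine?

3

Insert 66: h=7, slot 7 empty => index 7.
Insert 343: h=6, slot 6 empty => index 6.
Insert 36: h=0, slot 0 empty => index 0.
Insert 790: h=8, slot 8 empty => index 8.
Insert 394: h=8, slot 8 occupied => index 9.
Insert 317: h=8, slots 8,9 occupied => index 10.
Insert 21: h=2, slot 2 empty => index 2.
Table: [36, _, 21, _, _, _, 343, 66, 790, 394, 317]
Lookup 317: h=8, probe 8,9,10 → found at 10.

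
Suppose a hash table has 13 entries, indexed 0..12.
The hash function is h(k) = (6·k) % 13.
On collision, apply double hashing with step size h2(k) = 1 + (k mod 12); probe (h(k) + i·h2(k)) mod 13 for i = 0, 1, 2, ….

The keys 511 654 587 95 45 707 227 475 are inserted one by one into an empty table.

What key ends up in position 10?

95

511: h=11 => slot 11
654: h=11, h2=7, probe 11,5 => slot 5
587: h=12 => slot 12
95: h=11, h2=12, probe 11,10 => slot 10
45: h=10, h2=10, probe 10,7 => slot 7
707: h=4 => slot 4
227: h=10, h2=12, probe 10,9 => slot 9
475: h=3 => slot 3
Table: [_, _, _, 475, 707, 654, _, 45, _, 227, 95, 511, 587]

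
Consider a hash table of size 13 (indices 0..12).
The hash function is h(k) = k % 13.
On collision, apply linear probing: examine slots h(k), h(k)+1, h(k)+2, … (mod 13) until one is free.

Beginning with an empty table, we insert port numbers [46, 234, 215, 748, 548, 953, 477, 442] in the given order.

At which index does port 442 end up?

1

46: h=7 => slot 7
234: h=0 => slot 0
215: h=7, probe 7,8 => slot 8
748: h=7, probe 7,8,9 => slot 9
548: h=2 => slot 2
953: h=4 => slot 4
477: h=9, probe 9,10 => slot 10
442: h=0, probe 0,1 => slot 1
Table: [234, 442, 548, _, 953, _, _, 46, 215, 748, 477, _, _]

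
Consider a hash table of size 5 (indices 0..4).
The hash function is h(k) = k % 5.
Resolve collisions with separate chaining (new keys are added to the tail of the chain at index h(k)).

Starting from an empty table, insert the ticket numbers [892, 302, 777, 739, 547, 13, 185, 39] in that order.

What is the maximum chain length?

4

892 → bucket 2
302 → bucket 2 (collision)
777 → bucket 2 (collision)
739 → bucket 4
547 → bucket 2 (collision)
13 → bucket 3
185 → bucket 0
39 → bucket 4 (collision)
Final buckets:
0: 185
1: .
2: 892 -> 302 -> 777 -> 547
3: 13
4: 739 -> 39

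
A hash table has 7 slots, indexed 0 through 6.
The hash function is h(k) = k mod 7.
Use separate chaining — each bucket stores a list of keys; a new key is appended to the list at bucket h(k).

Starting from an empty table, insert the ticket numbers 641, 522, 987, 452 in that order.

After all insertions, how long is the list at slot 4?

3

641 -> bucket 4
522 -> bucket 4 (collision)
987 -> bucket 0
452 -> bucket 4 (collision)
Final buckets:
0: 987
1: -
2: -
3: -
4: 641 -> 522 -> 452
5: -
6: -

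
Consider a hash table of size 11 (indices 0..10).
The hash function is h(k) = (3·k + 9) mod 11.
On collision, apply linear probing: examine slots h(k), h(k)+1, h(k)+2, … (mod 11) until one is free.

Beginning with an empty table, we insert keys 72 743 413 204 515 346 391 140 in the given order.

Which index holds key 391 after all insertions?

Insert 72: h=5, slot 5 empty => index 5.
Insert 743: h=5, slot 5 occupied => index 6.
Insert 413: h=5, slots 5,6 occupied => index 7.
Insert 204: h=5, slots 5,6,7 occupied => index 8.
Insert 515: h=3, slot 3 empty => index 3.
Insert 346: h=2, slot 2 empty => index 2.
Insert 391: h=5, slots 5,6,7,8 occupied => index 9.
Insert 140: h=0, slot 0 empty => index 0.
Table: [140, -, 346, 515, -, 72, 743, 413, 204, 391, -]

9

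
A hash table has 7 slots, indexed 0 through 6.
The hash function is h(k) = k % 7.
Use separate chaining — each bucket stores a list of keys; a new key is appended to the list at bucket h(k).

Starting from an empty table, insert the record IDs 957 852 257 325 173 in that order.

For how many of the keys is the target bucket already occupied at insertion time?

3

Insert 957: h=5, bucket 5 empty -> new chain.
Insert 852: h=5, bucket 5 nonempty -> append to chain.
Insert 257: h=5, bucket 5 nonempty -> append to chain.
Insert 325: h=3, bucket 3 empty -> new chain.
Insert 173: h=5, bucket 5 nonempty -> append to chain.
Final buckets:
0: _
1: _
2: _
3: 325
4: _
5: 957 -> 852 -> 257 -> 173
6: _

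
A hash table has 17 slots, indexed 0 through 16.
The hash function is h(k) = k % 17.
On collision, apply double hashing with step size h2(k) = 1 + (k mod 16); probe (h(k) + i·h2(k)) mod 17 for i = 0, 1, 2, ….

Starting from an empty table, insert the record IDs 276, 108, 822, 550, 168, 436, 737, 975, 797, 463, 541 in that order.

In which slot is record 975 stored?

5

276 hashes to 4; slot 4 is free → place at 4.
108 hashes to 6; slot 6 is free → place at 6.
822 hashes to 6, h2=7; 6 taken → place at 13.
550 hashes to 6, h2=7; 6,13 taken → place at 3.
168 hashes to 15; slot 15 is free → place at 15.
436 hashes to 11; slot 11 is free → place at 11.
737 hashes to 6, h2=2; 6 taken → place at 8.
975 hashes to 6, h2=16; 6 taken → place at 5.
797 hashes to 15, h2=14; 15 taken → place at 12.
463 hashes to 4, h2=16; 4,3 taken → place at 2.
541 hashes to 14; slot 14 is free → place at 14.
Table: [—, —, 463, 550, 276, 975, 108, —, 737, —, —, 436, 797, 822, 541, 168, —]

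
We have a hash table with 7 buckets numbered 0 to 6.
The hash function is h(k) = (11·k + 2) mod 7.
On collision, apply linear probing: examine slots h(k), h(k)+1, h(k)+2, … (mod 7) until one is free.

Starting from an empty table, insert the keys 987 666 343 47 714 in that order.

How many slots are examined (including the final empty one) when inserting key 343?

2

987 hashes to 2; slot 2 is free -> place at 2.
666 hashes to 6; slot 6 is free -> place at 6.
343 hashes to 2; 2 taken -> place at 3.
47 hashes to 1; slot 1 is free -> place at 1.
714 hashes to 2; 2,3 taken -> place at 4.
Table: [-, 47, 987, 343, 714, -, 666]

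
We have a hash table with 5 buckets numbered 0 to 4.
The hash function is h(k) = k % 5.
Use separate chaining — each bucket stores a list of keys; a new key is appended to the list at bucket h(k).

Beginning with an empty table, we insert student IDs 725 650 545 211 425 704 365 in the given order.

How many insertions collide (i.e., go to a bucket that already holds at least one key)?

4

725 → bucket 0
650 → bucket 0 (collision)
545 → bucket 0 (collision)
211 → bucket 1
425 → bucket 0 (collision)
704 → bucket 4
365 → bucket 0 (collision)
Final buckets:
0: 725 -> 650 -> 545 -> 425 -> 365
1: 211
2: _
3: _
4: 704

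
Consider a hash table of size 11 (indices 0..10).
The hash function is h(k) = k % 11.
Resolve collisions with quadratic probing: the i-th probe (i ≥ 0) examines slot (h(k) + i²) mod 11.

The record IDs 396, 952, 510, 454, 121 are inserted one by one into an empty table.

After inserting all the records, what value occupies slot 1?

396: h=0 => slot 0
952: h=6 => slot 6
510: h=4 => slot 4
454: h=3 => slot 3
121: h=0, probe 0,1 => slot 1
Table: [396, 121, _, 454, 510, _, 952, _, _, _, _]

121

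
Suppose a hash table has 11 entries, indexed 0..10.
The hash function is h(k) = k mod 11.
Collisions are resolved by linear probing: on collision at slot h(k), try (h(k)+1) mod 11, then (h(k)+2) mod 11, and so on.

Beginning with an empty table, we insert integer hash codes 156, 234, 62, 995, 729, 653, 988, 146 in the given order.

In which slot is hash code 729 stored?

156: h=2 => slot 2
234: h=3 => slot 3
62: h=7 => slot 7
995: h=5 => slot 5
729: h=3, probe 3,4 => slot 4
653: h=4, probe 4,5,6 => slot 6
988: h=9 => slot 9
146: h=3, probe 3,4,5,6,7,8 => slot 8
Table: [∅, ∅, 156, 234, 729, 995, 653, 62, 146, 988, ∅]

4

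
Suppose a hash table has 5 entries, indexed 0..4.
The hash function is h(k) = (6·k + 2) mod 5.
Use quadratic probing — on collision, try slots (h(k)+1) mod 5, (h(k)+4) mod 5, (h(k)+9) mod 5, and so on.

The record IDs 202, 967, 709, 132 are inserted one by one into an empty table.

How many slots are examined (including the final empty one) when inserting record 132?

3

202: h=4 -> slot 4
967: h=4, probe 4,0 -> slot 0
709: h=1 -> slot 1
132: h=4, probe 4,0,3 -> slot 3
Table: [967, 709, ., 132, 202]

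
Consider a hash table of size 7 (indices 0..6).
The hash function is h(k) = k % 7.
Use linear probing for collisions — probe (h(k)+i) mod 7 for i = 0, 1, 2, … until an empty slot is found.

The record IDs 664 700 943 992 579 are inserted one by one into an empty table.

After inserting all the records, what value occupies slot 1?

Insert 664: h=6, slot 6 empty => index 6.
Insert 700: h=0, slot 0 empty => index 0.
Insert 943: h=5, slot 5 empty => index 5.
Insert 992: h=5, slots 5,6,0 occupied => index 1.
Insert 579: h=5, slots 5,6,0,1 occupied => index 2.
Table: [700, 992, 579, _, _, 943, 664]

992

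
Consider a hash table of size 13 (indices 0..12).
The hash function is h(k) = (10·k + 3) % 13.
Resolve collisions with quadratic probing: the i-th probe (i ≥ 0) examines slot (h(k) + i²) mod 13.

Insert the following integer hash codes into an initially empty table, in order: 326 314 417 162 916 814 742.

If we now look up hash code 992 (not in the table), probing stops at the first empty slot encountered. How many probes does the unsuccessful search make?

Insert 326: h=0, slot 0 empty → index 0.
Insert 314: h=10, slot 10 empty → index 10.
Insert 417: h=0, slot 0 occupied → index 1.
Insert 162: h=11, slot 11 empty → index 11.
Insert 916: h=11, slot 11 occupied → index 12.
Insert 814: h=5, slot 5 empty → index 5.
Insert 742: h=0, slots 0,1 occupied → index 4.
Table: [326, 417, _, _, 742, 814, _, _, _, _, 314, 162, 916]
Lookup 992: h=4, probe 4,5,8 → slot 8 empty, not found.

3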